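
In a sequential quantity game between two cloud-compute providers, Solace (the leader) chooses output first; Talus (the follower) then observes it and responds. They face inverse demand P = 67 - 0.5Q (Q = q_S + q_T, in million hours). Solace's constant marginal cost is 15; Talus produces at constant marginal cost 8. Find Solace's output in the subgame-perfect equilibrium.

45

The follower Talus best-responds to any q_S: π_T = (67 - 0.5Q)q_T - 8q_T.
Setting the follower's marginal profit to zero, 59 - (1/2)q_S - q_T = 0, i.e. q_T = (59 - (1/2)q_S).
The leader anticipates this reaction. Substituting into P = 67 - 0.5Q gives P = 75/2 - (1/4)q_S, so π_S = (75/2 - (1/4)q_S)q_S - 15q_S.
The leader's first-order condition 45/2 - (1/2)q_S = 0 yields q_S = 45.
Then q_T = (59 - (1/2)·45) = 73/2.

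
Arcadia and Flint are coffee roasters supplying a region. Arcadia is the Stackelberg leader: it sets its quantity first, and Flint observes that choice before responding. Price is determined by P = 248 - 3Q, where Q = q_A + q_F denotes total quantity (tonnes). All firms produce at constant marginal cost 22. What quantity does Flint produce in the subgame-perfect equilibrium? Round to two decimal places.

The follower Flint best-responds to any q_A: π_F = (248 - 3Q)q_F - 22q_F.
Follower FOC: 226 - 3q_A - 6q_F = 0, so q_F(q_A) = (226 - 3q_A)/6.
The leader anticipates this reaction. Substituting into P = 248 - 3Q gives P = 135 - (3/2)q_A, so π_A = (135 - (3/2)q_A)q_A - 22q_A.
Leader FOC: 113 - 3q_A = 0, so q_A = 113/3.
Then q_F = (226 - 3·(113/3))/6 = 113/6.

18.83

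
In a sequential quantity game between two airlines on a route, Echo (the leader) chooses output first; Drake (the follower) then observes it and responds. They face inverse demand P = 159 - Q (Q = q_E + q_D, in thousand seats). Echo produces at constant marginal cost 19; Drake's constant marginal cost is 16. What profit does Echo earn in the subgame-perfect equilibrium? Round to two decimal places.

Solve by backward induction. Given q_E, the follower Drake maximises π_D = (159 - q_E - q_D)q_D - 16q_D.
Setting the follower's marginal profit to zero, 143 - q_E - 2q_D = 0, i.e. q_D = (143 - q_E)/2.
Echo substitutes q_D(q_E) into its own profit: π_E = q_E(159 - q_E - (143 - q_E)/2) - 19q_E = (175/2 - (1/2)q_E)q_E - 19q_E.
Maximising: ∂π_E/∂q_E = 137/2 - q_E = 0, giving q_E = 137/2.
Then q_D = (143 - 137/2)/2 = 149/4.
Price P = 159 - 423/4 = 213/4.
Echo's profit: (213/4 - 19)·(137/2) = 2346.1250.

2346.13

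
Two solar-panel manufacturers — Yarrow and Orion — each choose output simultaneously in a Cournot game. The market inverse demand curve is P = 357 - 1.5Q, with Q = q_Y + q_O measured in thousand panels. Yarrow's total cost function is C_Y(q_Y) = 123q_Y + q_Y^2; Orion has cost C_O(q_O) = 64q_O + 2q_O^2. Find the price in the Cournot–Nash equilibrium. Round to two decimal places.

Yarrow's profit: π_Y = (357 - 1.5Q)q_Y - (123q_Y + q_Y²). Setting ∂π_Y/∂q_Y = 0: 234 - 5q_Y - (3/2)(q_O) = 0.
Orion's first-order condition: 293 - 7q_O - (3/2)(q_Y) = 0.
So q_Y = (234 - (3/2)q_O)/5 and q_O = (293 - (3/2)q_Y)/7.
Substituting one into the other gives q_Y = 36.5954 and q_O = 34.0153.
Total output Q = 70.6107, so price P = 357 - (3/2)·70.6107 = 251.0840.

251.08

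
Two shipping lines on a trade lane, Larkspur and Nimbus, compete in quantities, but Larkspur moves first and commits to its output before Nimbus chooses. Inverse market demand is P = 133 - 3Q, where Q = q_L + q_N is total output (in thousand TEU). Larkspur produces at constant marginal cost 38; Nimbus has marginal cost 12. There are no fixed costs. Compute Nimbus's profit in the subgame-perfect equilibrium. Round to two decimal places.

The follower Nimbus best-responds to any q_L: π_N = (133 - 3Q)q_N - 12q_N.
∂π_N/∂q_N = 121 - 3q_L - 6q_N = 0 gives the reaction function q_N = (121 - 3q_L)/6.
Larkspur substitutes q_N(q_L) into its own profit: π_L = q_L(133 - 3q_L - (121 - 3q_L)/2) - 38q_L = (145/2 - (3/2)q_L)q_L - 38q_L.
The leader's first-order condition 69/2 - 3q_L = 0 yields q_L = 23/2.
Then q_N = (121 - 3·(23/2))/6 = 173/12.
Price P = 133 - 3·(311/12) = 221/4.
Nimbus's profit: (221/4 - 12)·(173/12) = 623.5208.

623.52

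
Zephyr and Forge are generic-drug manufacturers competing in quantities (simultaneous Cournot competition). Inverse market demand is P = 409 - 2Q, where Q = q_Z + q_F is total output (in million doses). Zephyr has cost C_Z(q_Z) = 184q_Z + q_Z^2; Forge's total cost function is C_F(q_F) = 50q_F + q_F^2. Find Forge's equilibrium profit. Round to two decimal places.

8506.69

Zephyr's profit: π_Z = (409 - 2Q)q_Z - (184q_Z + q_Z²). Setting ∂π_Z/∂q_Z = 0: 225 - 6q_Z - 2(q_F) = 0.
Forge's profit: π_F = (409 - 2Q)q_F - (50q_F + q_F²). Setting ∂π_F/∂q_F = 0: 359 - 6q_F - 2(q_Z) = 0.
Rearranging gives the reaction functions q_Z = (225 - 2q_F)/6 and q_F = (359 - 2q_Z)/6.
Solving the pair: q_Z = 79/4, q_F = 213/4.
Price P = 409 - 2·73 = 263.
Forge's profit: 263·(213/4) - 50·(213/4) - (213/4)² = 8506.6875.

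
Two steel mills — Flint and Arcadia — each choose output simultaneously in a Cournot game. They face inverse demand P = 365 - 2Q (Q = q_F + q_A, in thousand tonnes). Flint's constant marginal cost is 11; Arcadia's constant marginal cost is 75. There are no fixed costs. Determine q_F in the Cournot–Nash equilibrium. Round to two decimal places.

Flint's profit: π_F = (365 - 2Q)q_F - (11q_F). Setting ∂π_F/∂q_F = 0: 354 - 4q_F - 2(q_A) = 0.
Arcadia's profit: π_A = (365 - 2Q)q_A - (75q_A). Setting ∂π_A/∂q_A = 0: 290 - 4q_A - 2(q_F) = 0.
Rearranging gives the reaction functions q_F = (354 - 2q_A)/4 and q_A = (290 - 2q_F)/4.
Substituting one into the other gives q_F = 209/3 and q_A = 113/3.

69.67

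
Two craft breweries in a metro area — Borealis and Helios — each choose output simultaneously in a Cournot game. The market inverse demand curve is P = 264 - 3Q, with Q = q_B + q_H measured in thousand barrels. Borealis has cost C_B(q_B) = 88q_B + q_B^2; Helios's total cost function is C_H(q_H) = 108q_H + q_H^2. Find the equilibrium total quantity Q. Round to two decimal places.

Borealis's profit: π_B = (264 - 3Q)q_B - (88q_B + q_B²). Setting ∂π_B/∂q_B = 0: 176 - 8q_B - 3(q_H) = 0.
Helios's profit: π_H = (264 - 3Q)q_H - (108q_H + q_H²). Setting ∂π_H/∂q_H = 0: 156 - 8q_H - 3(q_B) = 0.
Rearranging gives the reaction functions q_B = (176 - 3q_H)/8 and q_H = (156 - 3q_B)/8.
Solving the pair: q_B = 188/11, q_H = 144/11.
Total output Q = 188/11 + 144/11 = 332/11.

30.18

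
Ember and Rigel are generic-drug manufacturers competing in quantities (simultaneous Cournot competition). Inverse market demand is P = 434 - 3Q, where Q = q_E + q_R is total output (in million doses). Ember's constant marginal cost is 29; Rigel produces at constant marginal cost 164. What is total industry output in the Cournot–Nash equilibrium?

Ember's profit: π_E = (434 - 3Q)q_E - (29q_E). Setting ∂π_E/∂q_E = 0: 405 - 6q_E - 3(q_R) = 0.
Rigel's first-order condition: 270 - 6q_R - 3(q_E) = 0.
Rearranging gives the reaction functions q_E = (405 - 3q_R)/6 and q_R = (270 - 3q_E)/6.
Solving the pair: q_E = 60, q_R = 15.
Total output Q = 60 + 15 = 75.

75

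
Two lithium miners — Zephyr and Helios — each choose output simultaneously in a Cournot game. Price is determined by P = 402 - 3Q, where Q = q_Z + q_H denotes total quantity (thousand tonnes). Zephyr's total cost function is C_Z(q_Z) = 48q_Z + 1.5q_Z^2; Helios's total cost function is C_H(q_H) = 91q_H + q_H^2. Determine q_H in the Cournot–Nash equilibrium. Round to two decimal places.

27.57

Zephyr's profit: π_Z = (402 - 3Q)q_Z - (48q_Z + (3/2)q_Z²). Setting ∂π_Z/∂q_Z = 0: 354 - 9q_Z - 3(q_H) = 0.
Helios's profit: π_H = (402 - 3Q)q_H - (91q_H + q_H²). Setting ∂π_H/∂q_H = 0: 311 - 8q_H - 3(q_Z) = 0.
Rearranging gives the reaction functions q_Z = (354 - 3q_H)/9 and q_H = (311 - 3q_Z)/8.
Substituting one into the other gives q_Z = 211/7 and q_H = 193/7.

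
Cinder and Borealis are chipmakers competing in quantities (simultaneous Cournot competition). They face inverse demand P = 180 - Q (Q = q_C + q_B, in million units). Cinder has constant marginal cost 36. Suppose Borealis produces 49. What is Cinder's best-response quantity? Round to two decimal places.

47.50

With the rival's output fixed at 49, Cinder's profit is π_C = (180 - 49 - q_C)q_C - (36q_C) = (131 - q_C)q_C - (36q_C).
∂π_C/∂q_C = 95 - 2q_C = 0, so q_C = 95/2.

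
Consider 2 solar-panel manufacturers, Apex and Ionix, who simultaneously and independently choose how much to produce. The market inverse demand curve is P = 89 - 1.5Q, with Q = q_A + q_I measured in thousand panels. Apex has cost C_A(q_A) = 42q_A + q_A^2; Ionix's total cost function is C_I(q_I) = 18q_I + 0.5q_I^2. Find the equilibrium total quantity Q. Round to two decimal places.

20.62

Apex's profit: π_A = (89 - 1.5Q)q_A - (42q_A + q_A²). Setting ∂π_A/∂q_A = 0: 47 - 5q_A - (3/2)(q_I) = 0.
Ionix's first-order condition: 71 - 4q_I - (3/2)(q_A) = 0.
Rearranging gives the reaction functions q_A = (47 - (3/2)q_I)/5 and q_I = (71 - (3/2)q_A)/4.
Solving the pair: q_A = 326/71, q_I = 1138/71.
Total output Q = 326/71 + 1138/71 = 1464/71.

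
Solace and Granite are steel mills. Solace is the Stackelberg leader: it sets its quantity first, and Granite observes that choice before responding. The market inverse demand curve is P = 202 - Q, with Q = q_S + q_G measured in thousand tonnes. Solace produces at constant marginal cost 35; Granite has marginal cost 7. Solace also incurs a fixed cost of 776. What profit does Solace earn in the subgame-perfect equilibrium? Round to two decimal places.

Solve by backward induction. Given q_S, the follower Granite maximises π_G = (202 - q_S - q_G)q_G - 7q_G.
Setting the follower's marginal profit to zero, 195 - q_S - 2q_G = 0, i.e. q_G = (195 - q_S)/2.
Solace substitutes q_G(q_S) into its own profit: π_S = q_S(202 - q_S - (195 - q_S)/2) - 35q_S = (209/2 - (1/2)q_S)q_S - 35q_S.
Maximising: ∂π_S/∂q_S = 139/2 - q_S = 0, giving q_S = 139/2.
Then q_G = (195 - 139/2)/2 = 251/4.
Price P = 202 - 529/4 = 279/4.
Solace's profit: (279/4 - 35)·(139/2) - 776 = 1639.1250.

1639.13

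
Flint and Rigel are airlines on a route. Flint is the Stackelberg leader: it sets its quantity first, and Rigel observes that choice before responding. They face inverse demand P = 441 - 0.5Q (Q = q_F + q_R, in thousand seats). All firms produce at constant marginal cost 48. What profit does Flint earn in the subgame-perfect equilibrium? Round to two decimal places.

38612.25

Solve by backward induction. Given q_F, the follower Rigel maximises π_R = (441 - (1/2)q_F - (1/2)q_R)q_R - 48q_R.
∂π_R/∂q_R = 393 - (1/2)q_F - q_R = 0 gives the reaction function q_R = (393 - (1/2)q_F).
The leader anticipates this reaction. Substituting into P = 441 - 0.5Q gives P = 489/2 - (1/4)q_F, so π_F = (489/2 - (1/4)q_F)q_F - 48q_F.
Maximising: ∂π_F/∂q_F = 393/2 - (1/2)q_F = 0, giving q_F = 393.
Then q_R = (393 - (1/2)·393) = 393/2.
Price P = 441 - (1/2)·(1179/2) = 585/4.
Flint's profit: (585/4 - 48)·393 = 38612.2500.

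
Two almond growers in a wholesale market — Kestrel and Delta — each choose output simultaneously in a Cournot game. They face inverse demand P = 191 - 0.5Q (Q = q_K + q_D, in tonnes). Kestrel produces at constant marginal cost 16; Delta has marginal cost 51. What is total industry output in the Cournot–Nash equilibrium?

Kestrel's profit: π_K = (191 - 0.5Q)q_K - (16q_K). Setting ∂π_K/∂q_K = 0: 175 - q_K - (1/2)(q_D) = 0.
Delta's profit: π_D = (191 - 0.5Q)q_D - (51q_D). Setting ∂π_D/∂q_D = 0: 140 - q_D - (1/2)(q_K) = 0.
Rearranging gives the reaction functions q_K = (175 - (1/2)q_D) and q_D = (140 - (1/2)q_K).
Substituting one into the other gives q_K = 140 and q_D = 70.
Total output Q = 140 + 70 = 210.

210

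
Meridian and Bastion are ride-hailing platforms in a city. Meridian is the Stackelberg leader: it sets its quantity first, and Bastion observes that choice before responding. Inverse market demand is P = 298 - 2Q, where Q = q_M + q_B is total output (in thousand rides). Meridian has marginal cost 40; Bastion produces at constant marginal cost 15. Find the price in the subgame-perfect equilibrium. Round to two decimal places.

The follower Bastion best-responds to any q_M: π_B = (298 - 2Q)q_B - 15q_B.
Follower FOC: 283 - 2q_M - 4q_B = 0, so q_B(q_M) = (283 - 2q_M)/4.
Meridian substitutes q_B(q_M) into its own profit: π_M = q_M(298 - 2q_M - (283 - 2q_M)/2) - 40q_M = (313/2 - q_M)q_M - 40q_M.
The leader's first-order condition 233/2 - 2q_M = 0 yields q_M = 233/4.
Then q_B = (283 - 2·(233/4))/4 = 333/8.
Total output Q = 799/8, so price P = 298 - 2·(799/8) = 393/4.

98.25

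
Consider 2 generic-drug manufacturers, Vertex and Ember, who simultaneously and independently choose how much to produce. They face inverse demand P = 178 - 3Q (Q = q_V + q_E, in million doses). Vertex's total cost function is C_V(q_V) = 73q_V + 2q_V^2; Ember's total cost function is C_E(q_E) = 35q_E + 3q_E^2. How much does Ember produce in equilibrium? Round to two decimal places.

10.05

Vertex's profit: π_V = (178 - 3Q)q_V - (73q_V + 2q_V²). Setting ∂π_V/∂q_V = 0: 105 - 10q_V - 3(q_E) = 0.
Ember's profit: π_E = (178 - 3Q)q_E - (35q_E + 3q_E²). Setting ∂π_E/∂q_E = 0: 143 - 12q_E - 3(q_V) = 0.
Rearranging gives the reaction functions q_V = (105 - 3q_E)/10 and q_E = (143 - 3q_V)/12.
Solving the pair: q_V = 277/37, q_E = 1115/111.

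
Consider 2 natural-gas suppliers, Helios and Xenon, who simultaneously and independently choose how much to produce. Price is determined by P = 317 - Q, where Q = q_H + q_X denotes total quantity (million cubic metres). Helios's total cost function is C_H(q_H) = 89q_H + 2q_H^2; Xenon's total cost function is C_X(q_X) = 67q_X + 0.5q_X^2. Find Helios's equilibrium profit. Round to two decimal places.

Helios's profit: π_H = (317 - Q)q_H - (89q_H + 2q_H²). Setting ∂π_H/∂q_H = 0: 228 - 6q_H - (q_X) = 0.
Xenon's profit: π_X = (317 - Q)q_X - (67q_X + (1/2)q_X²). Setting ∂π_X/∂q_X = 0: 250 - 3q_X - (q_H) = 0.
Rearranging gives the reaction functions q_H = (228 - q_X)/6 and q_X = (250 - q_H)/3.
Substituting one into the other gives q_H = 434/17 and q_X = 1272/17.
Price P = 317 - 1706/17 = 216.6471.
Helios's profit: 216.6471·(434/17) - 89·(434/17) - 2(434/17)² = 1955.2526.

1955.25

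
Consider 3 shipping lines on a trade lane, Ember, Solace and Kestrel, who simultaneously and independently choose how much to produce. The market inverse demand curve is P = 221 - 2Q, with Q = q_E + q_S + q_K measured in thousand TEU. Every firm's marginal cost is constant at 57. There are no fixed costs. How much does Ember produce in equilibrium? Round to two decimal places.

A representative firm's profit is π_i = q_i(221 - 2Q) - 57q_i.
Setting ∂π_i/∂q_i = 0 with rivals' quantities fixed: 164 - 4q_i - 2·Σ_{j≠i} q_j = 0.
With identical firms every q_j equals q_i, so Σ_{j≠i} q_j = 2q_i and 164 = 8q_i, giving q_i = 41/2.

20.50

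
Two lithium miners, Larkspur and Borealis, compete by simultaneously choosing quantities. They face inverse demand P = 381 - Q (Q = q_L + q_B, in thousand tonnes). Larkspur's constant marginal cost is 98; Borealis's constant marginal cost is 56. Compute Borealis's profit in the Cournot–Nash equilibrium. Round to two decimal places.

14965.44

Larkspur's profit: π_L = (381 - Q)q_L - (98q_L). Setting ∂π_L/∂q_L = 0: 283 - 2q_L - (q_B) = 0.
Borealis's profit: π_B = (381 - Q)q_B - (56q_B). Setting ∂π_B/∂q_B = 0: 325 - 2q_B - (q_L) = 0.
So q_L = (283 - q_B)/2 and q_B = (325 - q_L)/2.
Solving the pair: q_L = 241/3, q_B = 367/3.
Price P = 381 - 608/3 = 535/3.
Borealis's profit: (535/3 - 56)·(367/3) = 14965.4444.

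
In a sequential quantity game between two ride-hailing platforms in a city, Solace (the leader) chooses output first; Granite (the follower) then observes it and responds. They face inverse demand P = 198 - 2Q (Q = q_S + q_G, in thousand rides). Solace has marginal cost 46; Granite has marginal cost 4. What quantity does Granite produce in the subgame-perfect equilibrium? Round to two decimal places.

34.75

The follower Granite best-responds to any q_S: π_G = (198 - 2Q)q_G - 4q_G.
Follower FOC: 194 - 2q_S - 4q_G = 0, so q_G(q_S) = (194 - 2q_S)/4.
The leader anticipates this reaction. Substituting into P = 198 - 2Q gives P = 101 - q_S, so π_S = (101 - q_S)q_S - 46q_S.
Leader FOC: 55 - 2q_S = 0, so q_S = 55/2.
Then q_G = (194 - 2·(55/2))/4 = 139/4.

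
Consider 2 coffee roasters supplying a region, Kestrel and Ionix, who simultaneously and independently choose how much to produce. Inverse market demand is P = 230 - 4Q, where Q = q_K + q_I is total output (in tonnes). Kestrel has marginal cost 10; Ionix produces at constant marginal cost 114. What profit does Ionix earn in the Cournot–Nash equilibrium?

4

Kestrel's profit: π_K = (230 - 4Q)q_K - (10q_K). Setting ∂π_K/∂q_K = 0: 220 - 8q_K - 4(q_I) = 0.
Ionix's first-order condition: 116 - 8q_I - 4(q_K) = 0.
Best responses: q_K = (220 - 4q_I)/8, q_I = (116 - 4q_K)/8.
Substituting one into the other gives q_K = 27 and q_I = 1.
Price P = 230 - 4·28 = 118.
Ionix's profit: (118 - 114)·1 = 4.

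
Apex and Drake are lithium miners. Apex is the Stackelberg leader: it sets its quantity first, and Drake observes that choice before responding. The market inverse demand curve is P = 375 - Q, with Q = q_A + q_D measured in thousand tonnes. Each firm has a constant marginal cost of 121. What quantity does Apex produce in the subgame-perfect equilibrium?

127

Solve by backward induction. Given q_A, the follower Drake maximises π_D = (375 - q_A - q_D)q_D - 121q_D.
∂π_D/∂q_D = 254 - q_A - 2q_D = 0 gives the reaction function q_D = (254 - q_A)/2.
The leader anticipates this reaction. Substituting into P = 375 - Q gives P = 248 - (1/2)q_A, so π_A = (248 - (1/2)q_A)q_A - 121q_A.
Maximising: ∂π_A/∂q_A = 127 - q_A = 0, giving q_A = 127.
Then q_D = (254 - 127)/2 = 127/2.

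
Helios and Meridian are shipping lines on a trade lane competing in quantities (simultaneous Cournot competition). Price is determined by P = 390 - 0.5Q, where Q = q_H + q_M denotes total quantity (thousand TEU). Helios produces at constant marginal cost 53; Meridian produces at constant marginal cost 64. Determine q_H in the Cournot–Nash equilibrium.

Helios's profit: π_H = (390 - 0.5Q)q_H - (53q_H). Setting ∂π_H/∂q_H = 0: 337 - q_H - (1/2)(q_M) = 0.
Meridian's profit: π_M = (390 - 0.5Q)q_M - (64q_M). Setting ∂π_M/∂q_M = 0: 326 - q_M - (1/2)(q_H) = 0.
So q_H = (337 - (1/2)q_M) and q_M = (326 - (1/2)q_H).
Solving the pair: q_H = 232, q_M = 210.

232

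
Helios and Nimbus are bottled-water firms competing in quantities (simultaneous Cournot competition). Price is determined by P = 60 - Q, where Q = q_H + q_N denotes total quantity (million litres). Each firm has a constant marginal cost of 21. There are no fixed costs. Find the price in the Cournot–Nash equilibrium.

34

A representative firm's profit is π_i = q_i(60 - Q) - 21q_i.
First-order condition (treating rivals' output as given): 39 - 2q_i - q_j = 0.
With identical firms every q_j equals q_i, so q_j = q_i and 39 = 3q_i, giving q_i = 13.
Total output Q = 26, so price P = 60 - 26 = 34.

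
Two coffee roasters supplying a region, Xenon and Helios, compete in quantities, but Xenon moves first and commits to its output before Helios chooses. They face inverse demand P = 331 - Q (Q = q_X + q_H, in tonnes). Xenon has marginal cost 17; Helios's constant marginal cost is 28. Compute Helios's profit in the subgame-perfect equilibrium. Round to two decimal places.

4935.06

Solve by backward induction. Given q_X, the follower Helios maximises π_H = (331 - q_X - q_H)q_H - 28q_H.
∂π_H/∂q_H = 303 - q_X - 2q_H = 0 gives the reaction function q_H = (303 - q_X)/2.
Xenon substitutes q_H(q_X) into its own profit: π_X = q_X(331 - q_X - (303 - q_X)/2) - 17q_X = (359/2 - (1/2)q_X)q_X - 17q_X.
The leader's first-order condition 325/2 - q_X = 0 yields q_X = 325/2.
Then q_H = (303 - 325/2)/2 = 281/4.
Price P = 331 - 931/4 = 393/4.
Helios's profit: (393/4 - 28)·(281/4) = 4935.0625.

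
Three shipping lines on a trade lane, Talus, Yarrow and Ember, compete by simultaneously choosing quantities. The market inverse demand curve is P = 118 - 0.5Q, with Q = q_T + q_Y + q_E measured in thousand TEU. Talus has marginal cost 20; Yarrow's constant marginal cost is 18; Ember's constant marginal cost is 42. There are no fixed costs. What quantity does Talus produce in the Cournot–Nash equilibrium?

Talus's profit: π_T = (118 - 0.5Q)q_T - (20q_T). Setting ∂π_T/∂q_T = 0: 98 - q_T - (1/2)(q_Y + q_E) = 0.
Yarrow's profit: π_Y = (118 - 0.5Q)q_Y - (18q_Y). Setting ∂π_Y/∂q_Y = 0: 100 - q_Y - (1/2)(q_T + q_E) = 0.
Ember's first-order condition: 76 - q_E - (1/2)(q_T + q_Y) = 0.
Summing all 3 equations gives 274 − 2Q = 0, hence Q = 137.
Back-substituting: q_T = (98 − 137/2)/(1/2) = 59, q_Y = (100 − 137/2)/(1/2) = 63, q_E = (76 − 137/2)/(1/2) = 15.

59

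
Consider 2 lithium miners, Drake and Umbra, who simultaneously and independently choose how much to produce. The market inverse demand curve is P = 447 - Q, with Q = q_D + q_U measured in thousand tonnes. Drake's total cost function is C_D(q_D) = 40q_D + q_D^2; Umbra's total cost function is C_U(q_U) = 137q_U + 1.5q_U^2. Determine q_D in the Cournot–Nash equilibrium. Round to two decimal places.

90.79

Drake's profit: π_D = (447 - Q)q_D - (40q_D + q_D²). Setting ∂π_D/∂q_D = 0: 407 - 4q_D - (q_U) = 0.
Umbra's first-order condition: 310 - 5q_U - (q_D) = 0.
Best responses: q_D = (407 - q_U)/4, q_U = (310 - q_D)/5.
Solving the pair: q_D = 1725/19, q_U = 833/19.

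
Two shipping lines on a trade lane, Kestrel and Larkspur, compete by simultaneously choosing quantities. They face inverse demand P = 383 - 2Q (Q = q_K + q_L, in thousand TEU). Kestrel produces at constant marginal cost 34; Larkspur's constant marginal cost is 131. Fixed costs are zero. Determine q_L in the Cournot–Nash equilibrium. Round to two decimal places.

25.83

Kestrel's profit: π_K = (383 - 2Q)q_K - (34q_K). Setting ∂π_K/∂q_K = 0: 349 - 4q_K - 2(q_L) = 0.
Larkspur's first-order condition: 252 - 4q_L - 2(q_K) = 0.
So q_K = (349 - 2q_L)/4 and q_L = (252 - 2q_K)/4.
Solving the pair: q_K = 223/3, q_L = 155/6.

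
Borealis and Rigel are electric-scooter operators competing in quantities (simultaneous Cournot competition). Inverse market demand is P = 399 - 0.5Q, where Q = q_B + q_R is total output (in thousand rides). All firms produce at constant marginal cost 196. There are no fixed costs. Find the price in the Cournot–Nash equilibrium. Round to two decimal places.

263.67

A representative firm's profit is π_i = q_i(399 - 0.5Q) - 196q_i.
Setting ∂π_i/∂q_i = 0 with rivals' quantities fixed: 203 - q_i - (1/2)q_j = 0.
By symmetry each firm produces the same amount; substituting q_j = q_i yields q_i = 203/(3/2) = 406/3.
Total output Q = 812/3, so price P = 399 - (1/2)·(812/3) = 791/3.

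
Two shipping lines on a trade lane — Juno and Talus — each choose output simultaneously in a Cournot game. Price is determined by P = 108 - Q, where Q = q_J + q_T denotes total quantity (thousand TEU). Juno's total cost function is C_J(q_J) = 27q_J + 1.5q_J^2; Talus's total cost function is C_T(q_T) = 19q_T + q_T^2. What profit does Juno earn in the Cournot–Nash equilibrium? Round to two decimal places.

Juno's profit: π_J = (108 - Q)q_J - (27q_J + (3/2)q_J²). Setting ∂π_J/∂q_J = 0: 81 - 5q_J - (q_T) = 0.
Talus's profit: π_T = (108 - Q)q_T - (19q_T + q_T²). Setting ∂π_T/∂q_T = 0: 89 - 4q_T - (q_J) = 0.
So q_J = (81 - q_T)/5 and q_T = (89 - q_J)/4.
Solving the pair: q_J = 235/19, q_T = 364/19.
Price P = 108 - 599/19 = 1453/19.
Juno's profit: (1453/19)·(235/19) - 27·(235/19) - (3/2)(235/19)² = 382.4446.

382.44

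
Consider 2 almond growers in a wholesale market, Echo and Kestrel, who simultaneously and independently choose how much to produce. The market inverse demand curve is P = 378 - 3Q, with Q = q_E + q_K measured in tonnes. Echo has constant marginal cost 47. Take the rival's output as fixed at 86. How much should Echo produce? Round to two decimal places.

With the rival's output fixed at 86, Echo's profit is π_E = (378 - 3·86 - 3q_E)q_E - (47q_E) = (120 - 3q_E)q_E - (47q_E).
∂π_E/∂q_E = 73 - 6q_E = 0, so q_E = 73/6.

12.17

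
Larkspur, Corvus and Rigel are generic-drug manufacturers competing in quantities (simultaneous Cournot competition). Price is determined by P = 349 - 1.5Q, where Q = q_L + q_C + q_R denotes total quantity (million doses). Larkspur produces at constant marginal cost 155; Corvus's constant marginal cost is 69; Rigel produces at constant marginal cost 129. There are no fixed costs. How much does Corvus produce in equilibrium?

Larkspur's profit: π_L = (349 - 1.5Q)q_L - (155q_L). Setting ∂π_L/∂q_L = 0: 194 - 3q_L - (3/2)(q_C + q_R) = 0.
Corvus's first-order condition: 280 - 3q_C - (3/2)(q_L + q_R) = 0.
Rigel's first-order condition: 220 - 3q_R - (3/2)(q_L + q_C) = 0.
Adding the 3 first-order conditions: 694 − 6Q = 0, so Q = 347/3.
Back-substituting: q_L = (194 − 347/2)/(3/2) = 41/3, q_C = (280 − 347/2)/(3/2) = 71, q_R = (220 − 347/2)/(3/2) = 31.

71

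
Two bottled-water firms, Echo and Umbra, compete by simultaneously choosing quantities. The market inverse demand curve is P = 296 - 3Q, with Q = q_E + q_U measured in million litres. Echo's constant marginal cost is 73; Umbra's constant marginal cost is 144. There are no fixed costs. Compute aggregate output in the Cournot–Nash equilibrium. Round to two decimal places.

41.67

Echo's profit: π_E = (296 - 3Q)q_E - (73q_E). Setting ∂π_E/∂q_E = 0: 223 - 6q_E - 3(q_U) = 0.
Umbra's first-order condition: 152 - 6q_U - 3(q_E) = 0.
So q_E = (223 - 3q_U)/6 and q_U = (152 - 3q_E)/6.
Solving the pair: q_E = 98/3, q_U = 9.
Total output Q = 98/3 + 9 = 125/3.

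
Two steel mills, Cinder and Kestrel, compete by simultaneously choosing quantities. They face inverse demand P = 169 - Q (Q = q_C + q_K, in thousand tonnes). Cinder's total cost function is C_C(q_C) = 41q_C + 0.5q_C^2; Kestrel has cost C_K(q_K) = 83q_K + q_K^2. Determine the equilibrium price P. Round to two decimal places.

Cinder's profit: π_C = (169 - Q)q_C - (41q_C + (1/2)q_C²). Setting ∂π_C/∂q_C = 0: 128 - 3q_C - (q_K) = 0.
Kestrel's profit: π_K = (169 - Q)q_K - (83q_K + q_K²). Setting ∂π_K/∂q_K = 0: 86 - 4q_K - (q_C) = 0.
Best responses: q_C = (128 - q_K)/3, q_K = (86 - q_C)/4.
Substituting one into the other gives q_C = 426/11 and q_K = 130/11.
Total output Q = 556/11, so price P = 169 - 556/11 = 1303/11.

118.45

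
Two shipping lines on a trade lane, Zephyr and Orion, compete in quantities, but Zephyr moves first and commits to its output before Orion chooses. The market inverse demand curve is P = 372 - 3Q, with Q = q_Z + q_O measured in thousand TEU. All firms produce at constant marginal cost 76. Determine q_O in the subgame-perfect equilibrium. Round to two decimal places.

Solve by backward induction. Given q_Z, the follower Orion maximises π_O = (372 - 3q_Z - 3q_O)q_O - 76q_O.
Setting the follower's marginal profit to zero, 296 - 3q_Z - 6q_O = 0, i.e. q_O = (296 - 3q_Z)/6.
Zephyr substitutes q_O(q_Z) into its own profit: π_Z = q_Z(372 - 3q_Z - (296 - 3q_Z)/2) - 76q_Z = (224 - (3/2)q_Z)q_Z - 76q_Z.
Maximising: ∂π_Z/∂q_Z = 148 - 3q_Z = 0, giving q_Z = 148/3.
Then q_O = (296 - 3·(148/3))/6 = 74/3.

24.67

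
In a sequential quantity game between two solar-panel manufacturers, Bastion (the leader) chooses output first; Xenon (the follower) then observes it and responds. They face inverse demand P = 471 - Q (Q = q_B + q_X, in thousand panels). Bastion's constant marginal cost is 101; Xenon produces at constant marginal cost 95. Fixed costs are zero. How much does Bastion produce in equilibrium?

182

Solve by backward induction. Given q_B, the follower Xenon maximises π_X = (471 - q_B - q_X)q_X - 95q_X.
∂π_X/∂q_X = 376 - q_B - 2q_X = 0 gives the reaction function q_X = (376 - q_B)/2.
Bastion substitutes q_X(q_B) into its own profit: π_B = q_B(471 - q_B - (376 - q_B)/2) - 101q_B = (283 - (1/2)q_B)q_B - 101q_B.
The leader's first-order condition 182 - q_B = 0 yields q_B = 182.
Then q_X = (376 - 182)/2 = 97.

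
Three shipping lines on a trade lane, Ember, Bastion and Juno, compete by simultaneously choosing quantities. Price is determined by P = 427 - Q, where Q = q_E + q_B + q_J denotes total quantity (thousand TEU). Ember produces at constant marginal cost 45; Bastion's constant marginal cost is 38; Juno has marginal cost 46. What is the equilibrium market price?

Ember's profit: π_E = (427 - Q)q_E - (45q_E). Setting ∂π_E/∂q_E = 0: 382 - 2q_E - (q_B + q_J) = 0.
Bastion's first-order condition: 389 - 2q_B - (q_E + q_J) = 0.
Juno's profit: π_J = (427 - Q)q_J - (46q_J). Setting ∂π_J/∂q_J = 0: 381 - 2q_J - (q_E + q_B) = 0.
Adding the 3 first-order conditions: 1152 − 4Q = 0, so Q = 288.
Back-substituting: q_E = (382 − 288) = 94, q_B = (389 − 288) = 101, q_J = (381 − 288) = 93.
Total output Q = 288, so price P = 427 - 288 = 139.

139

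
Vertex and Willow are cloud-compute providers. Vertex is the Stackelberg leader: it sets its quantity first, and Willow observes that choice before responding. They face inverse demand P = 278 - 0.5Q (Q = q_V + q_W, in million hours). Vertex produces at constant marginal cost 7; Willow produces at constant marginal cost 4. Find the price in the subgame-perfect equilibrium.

Solve by backward induction. Given q_V, the follower Willow maximises π_W = (278 - (1/2)q_V - (1/2)q_W)q_W - 4q_W.
Setting the follower's marginal profit to zero, 274 - (1/2)q_V - q_W = 0, i.e. q_W = (274 - (1/2)q_V).
Vertex substitutes q_W(q_V) into its own profit: π_V = q_V(278 - (1/2)q_V - (274 - (1/2)q_V)/2) - 7q_V = (141 - (1/4)q_V)q_V - 7q_V.
Maximising: ∂π_V/∂q_V = 134 - (1/2)q_V = 0, giving q_V = 268.
Then q_W = (274 - (1/2)·268) = 140.
Total output Q = 408, so price P = 278 - (1/2)·408 = 74.

74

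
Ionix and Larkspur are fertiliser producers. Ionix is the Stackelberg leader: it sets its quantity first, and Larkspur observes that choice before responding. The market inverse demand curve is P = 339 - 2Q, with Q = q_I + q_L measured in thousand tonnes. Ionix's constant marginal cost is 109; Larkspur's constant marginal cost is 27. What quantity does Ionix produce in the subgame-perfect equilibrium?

37

Solve by backward induction. Given q_I, the follower Larkspur maximises π_L = (339 - 2q_I - 2q_L)q_L - 27q_L.
∂π_L/∂q_L = 312 - 2q_I - 4q_L = 0 gives the reaction function q_L = (312 - 2q_I)/4.
Ionix substitutes q_L(q_I) into its own profit: π_I = q_I(339 - 2q_I - (312 - 2q_I)/2) - 109q_I = (183 - q_I)q_I - 109q_I.
Leader FOC: 74 - 2q_I = 0, so q_I = 37.
Then q_L = (312 - 2·37)/4 = 119/2.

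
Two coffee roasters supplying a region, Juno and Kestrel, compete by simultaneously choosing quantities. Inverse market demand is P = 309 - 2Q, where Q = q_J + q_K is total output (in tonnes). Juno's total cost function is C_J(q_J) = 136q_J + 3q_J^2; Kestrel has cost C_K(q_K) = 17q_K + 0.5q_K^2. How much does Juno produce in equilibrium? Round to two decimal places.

Juno's profit: π_J = (309 - 2Q)q_J - (136q_J + 3q_J²). Setting ∂π_J/∂q_J = 0: 173 - 10q_J - 2(q_K) = 0.
Kestrel's profit: π_K = (309 - 2Q)q_K - (17q_K + (1/2)q_K²). Setting ∂π_K/∂q_K = 0: 292 - 5q_K - 2(q_J) = 0.
Rearranging gives the reaction functions q_J = (173 - 2q_K)/10 and q_K = (292 - 2q_J)/5.
Substituting one into the other gives q_J = 281/46 and q_K = 1287/23.

6.11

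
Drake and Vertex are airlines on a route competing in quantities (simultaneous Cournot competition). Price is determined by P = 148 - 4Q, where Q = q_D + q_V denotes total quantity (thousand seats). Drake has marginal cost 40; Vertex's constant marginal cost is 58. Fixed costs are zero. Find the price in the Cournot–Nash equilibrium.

Drake's profit: π_D = (148 - 4Q)q_D - (40q_D). Setting ∂π_D/∂q_D = 0: 108 - 8q_D - 4(q_V) = 0.
Vertex's profit: π_V = (148 - 4Q)q_V - (58q_V). Setting ∂π_V/∂q_V = 0: 90 - 8q_V - 4(q_D) = 0.
Best responses: q_D = (108 - 4q_V)/8, q_V = (90 - 4q_D)/8.
Substituting one into the other gives q_D = 21/2 and q_V = 6.
Total output Q = 33/2, so price P = 148 - 4·(33/2) = 82.

82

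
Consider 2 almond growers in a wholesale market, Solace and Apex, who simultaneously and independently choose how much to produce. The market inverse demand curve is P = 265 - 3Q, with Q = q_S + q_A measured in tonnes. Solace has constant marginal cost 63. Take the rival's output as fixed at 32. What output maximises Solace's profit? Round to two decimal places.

17.67

With the rival's output fixed at 32, Solace's profit is π_S = (265 - 3·32 - 3q_S)q_S - (63q_S) = (169 - 3q_S)q_S - (63q_S).
∂π_S/∂q_S = 106 - 6q_S = 0, so q_S = 53/3.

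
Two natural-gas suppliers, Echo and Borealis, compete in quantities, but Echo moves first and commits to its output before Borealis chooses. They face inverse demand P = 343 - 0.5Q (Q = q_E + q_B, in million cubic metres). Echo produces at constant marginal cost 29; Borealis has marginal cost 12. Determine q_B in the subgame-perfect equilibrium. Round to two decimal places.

The follower Borealis best-responds to any q_E: π_B = (343 - 0.5Q)q_B - 12q_B.
Follower FOC: 331 - (1/2)q_E - q_B = 0, so q_B(q_E) = (331 - (1/2)q_E).
Echo substitutes q_B(q_E) into its own profit: π_E = q_E(343 - (1/2)q_E - (331 - (1/2)q_E)/2) - 29q_E = (355/2 - (1/4)q_E)q_E - 29q_E.
Leader FOC: 297/2 - (1/2)q_E = 0, so q_E = 297.
Then q_B = (331 - (1/2)·297) = 365/2.

182.50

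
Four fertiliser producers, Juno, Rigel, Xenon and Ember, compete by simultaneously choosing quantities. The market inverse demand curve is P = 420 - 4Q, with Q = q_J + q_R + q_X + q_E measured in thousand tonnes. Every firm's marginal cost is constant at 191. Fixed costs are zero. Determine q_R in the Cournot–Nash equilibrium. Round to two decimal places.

11.45

Each firm earns π_i = (420 - 4Q)q_i - 191q_i.
First-order condition (treating rivals' output as given): 229 - 8q_i - 4·Σ_{j≠i} q_j = 0.
By symmetry each firm produces the same amount; substituting Σ_{j≠i} q_j = 3q_i yields q_i = 229/20.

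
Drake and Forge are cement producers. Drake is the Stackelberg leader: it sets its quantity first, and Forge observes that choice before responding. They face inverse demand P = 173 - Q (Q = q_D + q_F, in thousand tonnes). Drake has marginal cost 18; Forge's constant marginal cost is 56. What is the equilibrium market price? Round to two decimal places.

The follower Forge best-responds to any q_D: π_F = (173 - Q)q_F - 56q_F.
Setting the follower's marginal profit to zero, 117 - q_D - 2q_F = 0, i.e. q_F = (117 - q_D)/2.
The leader anticipates this reaction. Substituting into P = 173 - Q gives P = 229/2 - (1/2)q_D, so π_D = (229/2 - (1/2)q_D)q_D - 18q_D.
The leader's first-order condition 193/2 - q_D = 0 yields q_D = 193/2.
Then q_F = (117 - 193/2)/2 = 41/4.
Total output Q = 427/4, so price P = 173 - 427/4 = 265/4.

66.25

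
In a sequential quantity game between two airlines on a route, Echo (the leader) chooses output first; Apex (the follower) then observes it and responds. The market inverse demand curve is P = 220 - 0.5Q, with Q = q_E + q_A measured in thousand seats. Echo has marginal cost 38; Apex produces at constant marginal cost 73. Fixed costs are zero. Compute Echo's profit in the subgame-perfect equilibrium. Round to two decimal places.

11772.25

The follower Apex best-responds to any q_E: π_A = (220 - 0.5Q)q_A - 73q_A.
Follower FOC: 147 - (1/2)q_E - q_A = 0, so q_A(q_E) = (147 - (1/2)q_E).
The leader anticipates this reaction. Substituting into P = 220 - 0.5Q gives P = 293/2 - (1/4)q_E, so π_E = (293/2 - (1/4)q_E)q_E - 38q_E.
Maximising: ∂π_E/∂q_E = 217/2 - (1/2)q_E = 0, giving q_E = 217.
Then q_A = (147 - (1/2)·217) = 77/2.
Price P = 220 - (1/2)·(511/2) = 369/4.
Echo's profit: (369/4 - 38)·217 = 11772.2500.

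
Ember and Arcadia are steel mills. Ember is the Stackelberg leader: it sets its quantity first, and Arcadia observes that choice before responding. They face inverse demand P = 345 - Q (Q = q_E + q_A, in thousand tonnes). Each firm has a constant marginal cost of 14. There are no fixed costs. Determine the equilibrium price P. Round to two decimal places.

96.75

Solve by backward induction. Given q_E, the follower Arcadia maximises π_A = (345 - q_E - q_A)q_A - 14q_A.
Follower FOC: 331 - q_E - 2q_A = 0, so q_A(q_E) = (331 - q_E)/2.
The leader anticipates this reaction. Substituting into P = 345 - Q gives P = 359/2 - (1/2)q_E, so π_E = (359/2 - (1/2)q_E)q_E - 14q_E.
Maximising: ∂π_E/∂q_E = 331/2 - q_E = 0, giving q_E = 331/2.
Then q_A = (331 - 331/2)/2 = 331/4.
Total output Q = 993/4, so price P = 345 - 993/4 = 387/4.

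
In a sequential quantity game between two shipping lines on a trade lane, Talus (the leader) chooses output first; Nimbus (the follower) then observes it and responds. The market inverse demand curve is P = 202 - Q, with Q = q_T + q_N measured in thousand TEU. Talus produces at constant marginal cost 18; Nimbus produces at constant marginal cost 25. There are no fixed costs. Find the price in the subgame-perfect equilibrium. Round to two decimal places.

Solve by backward induction. Given q_T, the follower Nimbus maximises π_N = (202 - q_T - q_N)q_N - 25q_N.
Setting the follower's marginal profit to zero, 177 - q_T - 2q_N = 0, i.e. q_N = (177 - q_T)/2.
Talus substitutes q_N(q_T) into its own profit: π_T = q_T(202 - q_T - (177 - q_T)/2) - 18q_T = (227/2 - (1/2)q_T)q_T - 18q_T.
Maximising: ∂π_T/∂q_T = 191/2 - q_T = 0, giving q_T = 191/2.
Then q_N = (177 - 191/2)/2 = 163/4.
Total output Q = 545/4, so price P = 202 - 545/4 = 263/4.

65.75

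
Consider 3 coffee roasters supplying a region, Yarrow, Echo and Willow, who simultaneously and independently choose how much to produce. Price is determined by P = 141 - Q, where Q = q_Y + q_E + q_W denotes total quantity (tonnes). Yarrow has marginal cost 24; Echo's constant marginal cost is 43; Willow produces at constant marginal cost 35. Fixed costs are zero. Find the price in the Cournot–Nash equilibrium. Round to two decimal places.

60.75

Yarrow's profit: π_Y = (141 - Q)q_Y - (24q_Y). Setting ∂π_Y/∂q_Y = 0: 117 - 2q_Y - (q_E + q_W) = 0.
Echo's profit: π_E = (141 - Q)q_E - (43q_E). Setting ∂π_E/∂q_E = 0: 98 - 2q_E - (q_Y + q_W) = 0.
Willow's first-order condition: 106 - 2q_W - (q_Y + q_E) = 0.
Summing all 3 equations gives 321 − 4Q = 0, hence Q = 321/4.
Back-substituting: q_Y = (117 − 321/4) = 147/4, q_E = (98 − 321/4) = 71/4, q_W = (106 − 321/4) = 103/4.
Total output Q = 321/4, so price P = 141 - 321/4 = 243/4.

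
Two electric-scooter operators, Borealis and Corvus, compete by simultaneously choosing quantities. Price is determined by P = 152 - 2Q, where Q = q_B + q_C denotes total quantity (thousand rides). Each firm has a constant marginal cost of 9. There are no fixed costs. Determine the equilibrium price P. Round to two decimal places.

56.67

Each firm earns π_i = (152 - 2Q)q_i - 9q_i.
First-order condition (treating rivals' output as given): 143 - 4q_i - 2q_j = 0.
By symmetry each firm produces the same amount; substituting q_j = q_i yields q_i = 143/6.
Total output Q = 143/3, so price P = 152 - 2·(143/3) = 170/3.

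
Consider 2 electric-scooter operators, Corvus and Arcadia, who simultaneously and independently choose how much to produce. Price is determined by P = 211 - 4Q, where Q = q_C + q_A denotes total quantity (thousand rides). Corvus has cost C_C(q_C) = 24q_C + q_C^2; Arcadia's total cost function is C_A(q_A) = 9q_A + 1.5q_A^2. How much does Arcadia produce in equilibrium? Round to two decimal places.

13.53

Corvus's profit: π_C = (211 - 4Q)q_C - (24q_C + q_C²). Setting ∂π_C/∂q_C = 0: 187 - 10q_C - 4(q_A) = 0.
Arcadia's profit: π_A = (211 - 4Q)q_A - (9q_A + (3/2)q_A²). Setting ∂π_A/∂q_A = 0: 202 - 11q_A - 4(q_C) = 0.
Best responses: q_C = (187 - 4q_A)/10, q_A = (202 - 4q_C)/11.
Solving the pair: q_C = 1249/94, q_A = 636/47.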